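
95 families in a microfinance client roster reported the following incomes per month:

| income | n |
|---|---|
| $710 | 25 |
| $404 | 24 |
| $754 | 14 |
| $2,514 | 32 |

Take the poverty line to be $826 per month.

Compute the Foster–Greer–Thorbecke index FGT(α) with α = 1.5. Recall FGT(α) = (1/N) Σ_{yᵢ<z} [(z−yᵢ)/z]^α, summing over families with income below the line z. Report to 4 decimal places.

0.1099

Below the line: 24×$404, 25×$710, 14×$754 (q = 63 of N = 95).
Shortfall ratios: (826−404)/826 = 0.5109 (×24); (826−710)/826 = 0.1404 (×25); (826−754)/826 = 0.0872 (×14).
Raised to α = 1.5: 0.36517 (×24); 0.05263 (×25); 0.02574 (×14).
Sum = 10.440145; FGT(1.5) = 10.440145 / 95 = 0.1099.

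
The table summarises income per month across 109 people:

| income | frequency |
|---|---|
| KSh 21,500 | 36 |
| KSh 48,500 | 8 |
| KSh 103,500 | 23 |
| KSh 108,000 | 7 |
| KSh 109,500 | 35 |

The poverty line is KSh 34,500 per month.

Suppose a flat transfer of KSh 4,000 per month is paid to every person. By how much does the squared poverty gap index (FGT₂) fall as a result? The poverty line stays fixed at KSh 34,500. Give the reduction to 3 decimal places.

Before: below the line — 36×KSh 21,500; squared poverty gap index (FGT₂) = 0.04689.
After the KSh 4,000 transfer: below the line — 36×KSh 25,500; squared poverty gap index (FGT₂) = 0.02248.
Reduction = 0.04689 − 0.02248 = 0.024.

0.024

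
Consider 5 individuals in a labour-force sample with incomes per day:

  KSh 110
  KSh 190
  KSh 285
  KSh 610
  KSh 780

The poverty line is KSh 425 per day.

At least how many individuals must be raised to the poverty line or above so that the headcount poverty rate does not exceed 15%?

3 of the 5 individuals are poor, so H = 3/5 = 0.600.
A headcount ratio of at most 15% allows at most ⌊0.15 × 5⌋ = 0 poor individuals.
So at least 3 − 0 = 3 must be lifted.

3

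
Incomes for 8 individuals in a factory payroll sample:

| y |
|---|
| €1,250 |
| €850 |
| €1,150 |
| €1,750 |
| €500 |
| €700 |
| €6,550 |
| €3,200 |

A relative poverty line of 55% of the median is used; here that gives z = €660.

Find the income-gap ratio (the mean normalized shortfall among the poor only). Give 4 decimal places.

0.2424

Incomes under z: €500 (q = 1 of N = 8).
Relative gaps: 0.2424; sum = 0.242424.
I averages over the q = 1 poor units only: 0.242424 / 1 = 0.2424.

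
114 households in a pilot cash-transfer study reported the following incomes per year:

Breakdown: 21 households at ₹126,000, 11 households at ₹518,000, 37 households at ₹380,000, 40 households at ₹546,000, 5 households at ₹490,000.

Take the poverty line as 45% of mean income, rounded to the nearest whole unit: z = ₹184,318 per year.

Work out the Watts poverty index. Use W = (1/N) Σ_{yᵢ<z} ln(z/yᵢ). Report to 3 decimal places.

Below the line: 21×₹126,000 (q = 21 of N = 114).
Log shortfalls: ln(184318/126000) = 0.3804 (×21).
W = 7.987993 / 114 = 0.070.

0.070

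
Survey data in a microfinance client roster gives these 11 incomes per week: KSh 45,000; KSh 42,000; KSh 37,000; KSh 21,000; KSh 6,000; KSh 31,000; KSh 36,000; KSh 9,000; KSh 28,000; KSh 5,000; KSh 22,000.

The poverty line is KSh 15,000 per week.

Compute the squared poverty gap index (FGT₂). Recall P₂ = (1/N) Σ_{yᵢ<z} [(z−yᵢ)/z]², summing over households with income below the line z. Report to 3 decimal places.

Poor units: KSh 5,000, KSh 6,000, KSh 9,000 (q = 3 of N = 11).
Shortfall ratios: (15000−5000)/15000 = 0.6667; (15000−6000)/15000 = 0.6000; (15000−9000)/15000 = 0.4000.
Squared: 0.4444; 0.3600; 0.1600.
Sum = 0.964444; P₂ = 0.964444 / 11 = 0.088.

0.088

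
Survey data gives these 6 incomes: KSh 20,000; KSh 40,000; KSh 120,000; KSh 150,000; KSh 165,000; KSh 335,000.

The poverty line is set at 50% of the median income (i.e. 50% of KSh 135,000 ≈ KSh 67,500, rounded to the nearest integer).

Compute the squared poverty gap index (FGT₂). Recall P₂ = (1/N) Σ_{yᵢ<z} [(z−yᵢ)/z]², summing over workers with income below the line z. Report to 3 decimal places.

0.110

Incomes under z: KSh 20,000, KSh 40,000 (q = 2 of N = 6).
Relative gaps: (67500−20000)/67500 = 0.7037; (67500−40000)/67500 = 0.4074.
Squared: 0.4952; 0.1660.
Sum = 0.661180; P₂ = 0.661180 / 6 = 0.110.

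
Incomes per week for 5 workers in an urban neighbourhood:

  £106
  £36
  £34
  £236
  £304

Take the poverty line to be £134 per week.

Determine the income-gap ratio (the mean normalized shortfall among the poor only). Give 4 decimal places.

0.5622

Poor units: £34, £36, £106 (q = 3 of N = 5).
Relative gaps: 0.7463, 0.7313, 0.2090; sum = 1.686567.
The income-gap ratio divides by q (the poor only): 1.686567 / 3 = 0.5622.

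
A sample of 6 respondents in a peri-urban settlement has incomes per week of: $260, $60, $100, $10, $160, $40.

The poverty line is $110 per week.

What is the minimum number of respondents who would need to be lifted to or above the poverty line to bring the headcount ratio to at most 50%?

1

4 of the 6 respondents are poor, so H = 4/6 = 0.667.
A headcount ratio of at most 50% allows at most ⌊0.50 × 6⌋ = 3 poor respondents.
So at least 4 − 3 = 1 must be lifted.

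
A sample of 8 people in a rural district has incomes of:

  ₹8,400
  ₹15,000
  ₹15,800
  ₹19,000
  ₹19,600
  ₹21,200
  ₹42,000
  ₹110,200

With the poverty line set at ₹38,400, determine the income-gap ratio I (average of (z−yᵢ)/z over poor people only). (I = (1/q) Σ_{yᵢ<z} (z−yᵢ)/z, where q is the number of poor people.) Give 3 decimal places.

0.570

Below the line: ₹8,400, ₹15,000, ₹15,800, ₹19,000, ₹19,600, ₹21,200 (q = 6 of N = 8).
Relative gaps: 0.7812, 0.6094, 0.5885, 0.5052, 0.4896, 0.4479; sum = 3.421875.
The income-gap ratio divides by q (the poor only): 3.421875 / 6 = 0.570.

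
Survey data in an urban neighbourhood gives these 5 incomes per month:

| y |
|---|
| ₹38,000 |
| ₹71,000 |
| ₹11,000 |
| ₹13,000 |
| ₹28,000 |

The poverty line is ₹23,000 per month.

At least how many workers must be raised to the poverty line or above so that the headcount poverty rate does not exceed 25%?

1

Currently q = 2 of N = 5 are below the line (H = 0.400).
A headcount ratio of at most 25% allows at most ⌊0.25 × 5⌋ = 1 poor workers.
So at least 2 − 1 = 1 must be lifted.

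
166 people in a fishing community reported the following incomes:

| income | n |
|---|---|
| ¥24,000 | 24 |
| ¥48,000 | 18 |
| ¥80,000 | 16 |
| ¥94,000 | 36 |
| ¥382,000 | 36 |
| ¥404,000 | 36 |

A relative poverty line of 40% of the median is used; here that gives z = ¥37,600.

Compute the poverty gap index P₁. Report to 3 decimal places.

0.052

Incomes under z: 24×¥24,000 (q = 24 of N = 166).
Normalized shortfalls: (37600−24000)/37600 = 0.3617 (×24).
Sum of shortfalls = 8.680851; P₁ averages over all N: 8.680851 / 166 = 0.052.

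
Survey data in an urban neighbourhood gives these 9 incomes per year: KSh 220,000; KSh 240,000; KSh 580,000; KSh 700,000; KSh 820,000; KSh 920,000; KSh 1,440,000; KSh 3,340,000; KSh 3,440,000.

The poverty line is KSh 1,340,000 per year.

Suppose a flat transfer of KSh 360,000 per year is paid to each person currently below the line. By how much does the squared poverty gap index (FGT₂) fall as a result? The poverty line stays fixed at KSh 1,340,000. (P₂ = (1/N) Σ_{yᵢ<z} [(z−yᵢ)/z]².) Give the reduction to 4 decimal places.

Before: below the line — KSh 220,000, KSh 240,000, KSh 580,000, KSh 700,000, KSh 820,000, KSh 920,000; squared poverty gap index (FGT₂) = 0.241232.
After the KSh 360,000 transfer: below the line — KSh 580,000, KSh 600,000, KSh 940,000, KSh 1,060,000, KSh 1,180,000, KSh 1,280,000; squared poverty gap index (FGT₂) = 0.086186.
Reduction = 0.241232 − 0.086186 = 0.1550.

0.1550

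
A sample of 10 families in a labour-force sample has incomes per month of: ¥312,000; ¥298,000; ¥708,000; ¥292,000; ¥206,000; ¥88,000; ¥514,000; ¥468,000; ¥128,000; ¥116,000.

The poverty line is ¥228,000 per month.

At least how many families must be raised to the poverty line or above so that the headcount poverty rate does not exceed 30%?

4 of the 10 families are poor, so H = 4/10 = 0.400.
A headcount ratio of at most 30% allows at most ⌊0.30 × 10⌋ = 3 poor families.
So at least 4 − 3 = 1 must be lifted.

1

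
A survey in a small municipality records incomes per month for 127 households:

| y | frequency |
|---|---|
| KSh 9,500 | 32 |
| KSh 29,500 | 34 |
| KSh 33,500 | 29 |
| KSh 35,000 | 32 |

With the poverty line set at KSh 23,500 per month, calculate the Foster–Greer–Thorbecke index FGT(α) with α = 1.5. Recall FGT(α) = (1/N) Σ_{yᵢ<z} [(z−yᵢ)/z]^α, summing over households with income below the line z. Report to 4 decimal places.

Poor units: 32×KSh 9,500 (q = 32 of N = 127).
Gap ratios (z−y)/z: (23500−9500)/23500 = 0.5957 (×32).
Raised to α = 1.5: 0.45982 (×32).
Sum = 14.714321; FGT(1.5) = 14.714321 / 127 = 0.1159.

0.1159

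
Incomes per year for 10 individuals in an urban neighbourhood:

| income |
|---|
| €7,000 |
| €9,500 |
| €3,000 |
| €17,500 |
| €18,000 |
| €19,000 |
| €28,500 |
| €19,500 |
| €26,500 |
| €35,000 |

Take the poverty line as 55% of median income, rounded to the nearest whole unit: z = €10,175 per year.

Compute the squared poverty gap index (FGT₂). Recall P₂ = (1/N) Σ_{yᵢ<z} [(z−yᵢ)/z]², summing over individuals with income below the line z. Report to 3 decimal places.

0.060

Below z: €3,000, €7,000, €9,500 (q = 3 of N = 10).
Normalized shortfalls: (10175−3000)/10175 = 0.7052; (10175−7000)/10175 = 0.3120; (10175−9500)/10175 = 0.0663.
Squared: 0.4973; 0.0974; 0.0044.
Sum = 0.599020; P₂ = 0.599020 / 10 = 0.060.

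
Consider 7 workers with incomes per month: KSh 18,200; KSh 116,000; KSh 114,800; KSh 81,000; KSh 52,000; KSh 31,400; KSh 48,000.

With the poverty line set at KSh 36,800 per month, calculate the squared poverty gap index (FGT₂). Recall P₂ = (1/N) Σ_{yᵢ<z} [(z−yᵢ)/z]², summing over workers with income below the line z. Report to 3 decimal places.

0.040

Below the line: KSh 18,200, KSh 31,400 (q = 2 of N = 7).
Normalized shortfalls: (36800−18200)/36800 = 0.5054; (36800−31400)/36800 = 0.1467.
Squared: 0.2555; 0.0215.
Sum = 0.276997; P₂ = 0.276997 / 7 = 0.040.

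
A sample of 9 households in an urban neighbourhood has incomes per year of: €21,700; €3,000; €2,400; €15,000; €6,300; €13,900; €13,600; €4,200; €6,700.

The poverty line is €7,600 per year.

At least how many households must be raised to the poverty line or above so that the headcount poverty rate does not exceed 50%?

Currently q = 5 of N = 9 are below the line (H = 0.556).
A headcount ratio of at most 50% allows at most ⌊0.50 × 9⌋ = 4 poor households.
So at least 5 − 4 = 1 must be lifted.

1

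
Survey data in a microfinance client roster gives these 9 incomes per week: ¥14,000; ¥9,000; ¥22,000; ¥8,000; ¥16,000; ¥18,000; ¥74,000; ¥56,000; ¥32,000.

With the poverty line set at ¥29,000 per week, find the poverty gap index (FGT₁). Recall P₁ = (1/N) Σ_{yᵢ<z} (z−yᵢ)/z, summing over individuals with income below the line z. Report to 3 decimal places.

0.333

Poor units: ¥8,000, ¥9,000, ¥14,000, ¥16,000, ¥18,000, ¥22,000 (q = 6 of N = 9).
Shortfall ratios: (29000−8000)/29000 = 0.7241; (29000−9000)/29000 = 0.6897; (29000−14000)/29000 = 0.5172; (29000−16000)/29000 = 0.4483; (29000−18000)/29000 = 0.3793; (29000−22000)/29000 = 0.2414.
Sum of shortfalls = 3.000000; P₁ averages over all N: 3.000000 / 9 = 0.333.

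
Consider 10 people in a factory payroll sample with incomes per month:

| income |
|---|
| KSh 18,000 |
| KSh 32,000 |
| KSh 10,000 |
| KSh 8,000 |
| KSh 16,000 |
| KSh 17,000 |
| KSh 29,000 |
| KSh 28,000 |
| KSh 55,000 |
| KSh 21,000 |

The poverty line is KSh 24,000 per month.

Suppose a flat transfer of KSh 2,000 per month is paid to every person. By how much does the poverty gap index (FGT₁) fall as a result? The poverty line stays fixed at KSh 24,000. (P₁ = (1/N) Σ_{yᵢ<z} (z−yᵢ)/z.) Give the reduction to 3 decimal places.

Before: below the line — KSh 8,000, KSh 10,000, KSh 16,000, KSh 17,000, KSh 18,000, KSh 21,000; poverty gap index (FGT₁) = 0.22500.
After the KSh 2,000 transfer: below the line — KSh 10,000, KSh 12,000, KSh 18,000, KSh 19,000, KSh 20,000, KSh 23,000; poverty gap index (FGT₁) = 0.17500.
Reduction = 0.22500 − 0.17500 = 0.050.

0.050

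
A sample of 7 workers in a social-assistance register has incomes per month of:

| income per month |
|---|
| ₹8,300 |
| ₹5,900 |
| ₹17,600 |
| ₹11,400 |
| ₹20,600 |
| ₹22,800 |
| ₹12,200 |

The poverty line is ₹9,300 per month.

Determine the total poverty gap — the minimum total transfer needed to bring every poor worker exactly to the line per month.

Poor units: ₹5,900, ₹8,300 (q = 2 of N = 7).
Individual gaps: 9300−5900 = 3400; 9300−8300 = 1000.
Aggregate gap = ₹4,400.

₹4,400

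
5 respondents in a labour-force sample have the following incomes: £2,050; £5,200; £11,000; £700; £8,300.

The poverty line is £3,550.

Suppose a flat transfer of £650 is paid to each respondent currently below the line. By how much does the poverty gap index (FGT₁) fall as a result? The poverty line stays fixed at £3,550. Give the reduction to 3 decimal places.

Before: below the line — £700, £2,050; poverty gap index (FGT₁) = 0.24507.
After the £650 transfer: below the line — £1,350, £2,700; poverty gap index (FGT₁) = 0.17183.
Reduction = 0.24507 − 0.17183 = 0.073.

0.073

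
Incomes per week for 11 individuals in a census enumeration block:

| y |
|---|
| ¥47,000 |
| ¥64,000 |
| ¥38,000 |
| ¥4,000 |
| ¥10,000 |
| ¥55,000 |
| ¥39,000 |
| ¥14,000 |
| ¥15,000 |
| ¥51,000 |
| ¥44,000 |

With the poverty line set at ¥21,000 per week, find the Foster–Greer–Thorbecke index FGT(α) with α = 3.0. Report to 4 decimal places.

0.0668

Below z: ¥4,000, ¥10,000, ¥14,000, ¥15,000 (q = 4 of N = 11).
Gap ratios (z−y)/z: (21000−4000)/21000 = 0.8095; (21000−10000)/21000 = 0.5238; (21000−14000)/21000 = 0.3333; (21000−15000)/21000 = 0.2857.
Raised to α = 3.0: 0.53050; 0.14372; 0.03704; 0.02332.
Sum = 0.734586; FGT(3.0) = 0.734586 / 11 = 0.0668.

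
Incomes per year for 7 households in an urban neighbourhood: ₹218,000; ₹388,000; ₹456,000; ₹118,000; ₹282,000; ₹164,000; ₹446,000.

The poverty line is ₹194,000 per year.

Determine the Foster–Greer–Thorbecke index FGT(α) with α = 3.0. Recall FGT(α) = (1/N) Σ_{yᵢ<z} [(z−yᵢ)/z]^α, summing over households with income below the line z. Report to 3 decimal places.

Below the line: ₹118,000, ₹164,000 (q = 2 of N = 7).
Shortfall ratios: (194000−118000)/194000 = 0.3918; (194000−164000)/194000 = 0.1546.
Raised to α = 3.0: 0.06012; 0.00370.
Sum = 0.063820; FGT(3.0) = 0.063820 / 7 = 0.009.

0.009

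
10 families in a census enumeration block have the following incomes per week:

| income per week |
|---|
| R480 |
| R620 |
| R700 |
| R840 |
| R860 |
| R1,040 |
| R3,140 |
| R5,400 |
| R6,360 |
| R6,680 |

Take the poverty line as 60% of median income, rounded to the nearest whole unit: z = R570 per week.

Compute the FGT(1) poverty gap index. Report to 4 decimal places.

0.0158

Incomes under z: R480 (q = 1 of N = 10).
Normalized shortfalls: (570−480)/570 = 0.1579.
Sum of shortfalls = 0.157895; P₁ averages over all N: 0.157895 / 10 = 0.0158.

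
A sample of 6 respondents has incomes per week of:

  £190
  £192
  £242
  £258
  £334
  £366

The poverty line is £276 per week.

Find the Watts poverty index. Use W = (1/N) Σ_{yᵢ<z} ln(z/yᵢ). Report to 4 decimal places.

Incomes under z: £190, £192, £242, £258 (q = 4 of N = 6).
Log gaps: ln(276/190) = 0.3734; ln(276/192) = 0.3629; ln(276/242) = 0.1315; ln(276/258) = 0.0674.
W = 0.935187 / 6 = 0.1559.

0.1559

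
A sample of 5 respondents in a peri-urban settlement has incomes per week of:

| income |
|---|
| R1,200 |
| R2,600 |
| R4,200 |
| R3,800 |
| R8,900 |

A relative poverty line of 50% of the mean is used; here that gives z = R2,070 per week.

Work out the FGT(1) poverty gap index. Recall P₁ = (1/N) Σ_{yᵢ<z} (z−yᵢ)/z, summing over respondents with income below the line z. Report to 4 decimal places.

0.0841

Below z: R1,200 (q = 1 of N = 5).
Normalized shortfalls: (2070−1200)/2070 = 0.4203.
Σ = 0.420290. Dividing by the full population N = 5 gives P₁ = 0.0841.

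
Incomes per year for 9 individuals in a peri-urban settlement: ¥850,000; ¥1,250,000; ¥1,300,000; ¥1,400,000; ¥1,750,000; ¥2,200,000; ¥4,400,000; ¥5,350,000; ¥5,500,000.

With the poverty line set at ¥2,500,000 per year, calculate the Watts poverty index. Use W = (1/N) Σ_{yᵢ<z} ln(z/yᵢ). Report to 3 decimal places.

0.388

Below the line: ¥850,000, ¥1,250,000, ¥1,300,000, ¥1,400,000, ¥1,750,000, ¥2,200,000 (q = 6 of N = 9).
ln(z/y) terms: ln(2500000/850000) = 1.0788; ln(2500000/1250000) = 0.6931; ln(2500000/1300000) = 0.6539; ln(2500000/1400000) = 0.5798; ln(2500000/1750000) = 0.3567; ln(2500000/2200000) = 0.1278.
W = 3.490210 / 9 = 0.388.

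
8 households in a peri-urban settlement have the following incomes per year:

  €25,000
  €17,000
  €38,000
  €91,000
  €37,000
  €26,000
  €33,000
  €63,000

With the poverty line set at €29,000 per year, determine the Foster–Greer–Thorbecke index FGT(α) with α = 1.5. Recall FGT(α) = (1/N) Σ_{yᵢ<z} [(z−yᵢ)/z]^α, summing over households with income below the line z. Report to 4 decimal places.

Incomes under z: €17,000, €25,000, €26,000 (q = 3 of N = 8).
Shortfall ratios: (29000−17000)/29000 = 0.4138; (29000−25000)/29000 = 0.1379; (29000−26000)/29000 = 0.1034.
Raised to α = 1.5: 0.26618; 0.05123; 0.03327.
Sum = 0.350678; FGT(1.5) = 0.350678 / 8 = 0.0438.

0.0438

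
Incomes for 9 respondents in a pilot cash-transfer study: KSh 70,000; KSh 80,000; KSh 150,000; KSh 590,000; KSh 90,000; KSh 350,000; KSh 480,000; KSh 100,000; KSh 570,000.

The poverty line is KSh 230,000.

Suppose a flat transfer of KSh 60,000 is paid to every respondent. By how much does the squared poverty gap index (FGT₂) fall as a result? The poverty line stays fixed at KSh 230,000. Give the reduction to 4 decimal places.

0.1285

Before: below the line — KSh 70,000, KSh 80,000, KSh 90,000, KSh 100,000, KSh 150,000; squared poverty gap index (FGT₂) = 0.191136.
After the KSh 60,000 transfer: below the line — KSh 130,000, KSh 140,000, KSh 150,000, KSh 160,000, KSh 210,000; squared poverty gap index (FGT₂) = 0.062592.
Reduction = 0.191136 − 0.062592 = 0.1285.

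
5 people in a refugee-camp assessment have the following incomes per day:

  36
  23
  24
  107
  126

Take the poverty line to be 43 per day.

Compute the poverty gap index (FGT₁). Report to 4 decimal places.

0.2140

Incomes under z: 23, 24, 36 (q = 3 of N = 5).
Shortfall ratios: (43−23)/43 = 0.4651; (43−24)/43 = 0.4419; (43−36)/43 = 0.1628.
Sum of shortfalls = 1.069767; P₁ averages over all N: 1.069767 / 5 = 0.2140.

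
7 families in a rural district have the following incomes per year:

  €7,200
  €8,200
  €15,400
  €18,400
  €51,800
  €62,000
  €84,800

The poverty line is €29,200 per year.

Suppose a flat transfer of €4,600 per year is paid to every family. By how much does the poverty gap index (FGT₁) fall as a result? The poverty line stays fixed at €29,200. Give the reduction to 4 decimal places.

Before: below the line — €7,200, €8,200, €15,400, €18,400; poverty gap index (FGT₁) = 0.330724.
After the €4,600 transfer: below the line — €11,800, €12,800, €20,000, €23,000; poverty gap index (FGT₁) = 0.240705.
Reduction = 0.330724 − 0.240705 = 0.0900.

0.0900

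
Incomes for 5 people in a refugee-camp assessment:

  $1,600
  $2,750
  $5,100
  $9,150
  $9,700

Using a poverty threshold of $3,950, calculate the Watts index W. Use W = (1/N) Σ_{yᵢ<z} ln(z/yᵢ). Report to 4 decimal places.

Poor units: $1,600, $2,750 (q = 2 of N = 5).
Log gaps: ln(3950/1600) = 0.9037; ln(3950/2750) = 0.3621.
W = 1.265827 / 5 = 0.2532.

0.2532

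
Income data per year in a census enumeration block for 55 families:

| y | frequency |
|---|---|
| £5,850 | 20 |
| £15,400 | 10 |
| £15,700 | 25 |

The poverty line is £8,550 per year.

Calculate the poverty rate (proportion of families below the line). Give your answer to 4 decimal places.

0.3636

20 of the 55 families have income below £8,550.
H = 20/55 = 0.3636.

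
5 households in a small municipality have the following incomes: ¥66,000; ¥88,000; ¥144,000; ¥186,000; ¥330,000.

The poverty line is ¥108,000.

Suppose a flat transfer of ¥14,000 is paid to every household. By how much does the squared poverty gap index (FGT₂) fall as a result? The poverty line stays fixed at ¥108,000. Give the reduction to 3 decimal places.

Before: below the line — ¥66,000, ¥88,000; squared poverty gap index (FGT₂) = 0.03711.
After the ¥14,000 transfer: below the line — ¥80,000, ¥102,000; squared poverty gap index (FGT₂) = 0.01406.
Reduction = 0.03711 − 0.01406 = 0.023.

0.023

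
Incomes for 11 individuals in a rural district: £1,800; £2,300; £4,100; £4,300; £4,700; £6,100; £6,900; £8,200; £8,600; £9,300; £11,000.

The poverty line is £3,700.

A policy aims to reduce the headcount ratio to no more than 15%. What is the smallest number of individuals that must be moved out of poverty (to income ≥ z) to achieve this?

1

2 of the 11 individuals are poor, so H = 2/11 = 0.182.
A headcount ratio of at most 15% allows at most ⌊0.15 × 11⌋ = 1 poor individuals.
So at least 2 − 1 = 1 must be lifted.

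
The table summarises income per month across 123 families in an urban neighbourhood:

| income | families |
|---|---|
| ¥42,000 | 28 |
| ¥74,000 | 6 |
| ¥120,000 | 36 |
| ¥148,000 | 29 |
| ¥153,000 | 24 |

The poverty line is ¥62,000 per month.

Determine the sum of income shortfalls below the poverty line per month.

Below z: 28×¥42,000 (q = 28 of N = 123).
Individual gaps: 28×(62000−42000) = 560000.
Aggregate gap = ¥560,000.

¥560,000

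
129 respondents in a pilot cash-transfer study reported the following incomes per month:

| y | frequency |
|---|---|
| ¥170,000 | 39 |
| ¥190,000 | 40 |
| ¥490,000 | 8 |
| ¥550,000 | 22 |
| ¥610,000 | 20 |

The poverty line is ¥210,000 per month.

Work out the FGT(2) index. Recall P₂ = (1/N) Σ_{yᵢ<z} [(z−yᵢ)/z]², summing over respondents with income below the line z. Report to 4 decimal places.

0.0138

Incomes under z: 39×¥170,000, 40×¥190,000 (q = 79 of N = 129).
Relative gaps: (210000−170000)/210000 = 0.1905 (×39); (210000−190000)/210000 = 0.0952 (×40).
Squared: 0.0363 (×39); 0.0091 (×40).
Sum = 1.777778; P₂ = 1.777778 / 129 = 0.0138.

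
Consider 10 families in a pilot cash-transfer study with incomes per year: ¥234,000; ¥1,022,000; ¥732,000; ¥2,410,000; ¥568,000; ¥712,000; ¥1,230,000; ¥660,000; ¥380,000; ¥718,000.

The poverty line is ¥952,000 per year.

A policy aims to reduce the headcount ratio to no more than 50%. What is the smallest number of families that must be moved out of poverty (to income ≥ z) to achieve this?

2

Currently q = 7 of N = 10 are below the line (H = 0.700).
A headcount ratio of at most 50% allows at most ⌊0.50 × 10⌋ = 5 poor families.
So at least 7 − 5 = 2 must be lifted.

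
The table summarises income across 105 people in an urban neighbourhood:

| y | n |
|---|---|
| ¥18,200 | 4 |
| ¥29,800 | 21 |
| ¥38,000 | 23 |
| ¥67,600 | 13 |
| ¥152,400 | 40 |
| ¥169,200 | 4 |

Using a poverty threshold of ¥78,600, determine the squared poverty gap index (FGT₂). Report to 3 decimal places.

Below the line: 4×¥18,200, 21×¥29,800, 23×¥38,000, 13×¥67,600 (q = 61 of N = 105).
Shortfall ratios: (78600−18200)/78600 = 0.7684 (×4); (78600−29800)/78600 = 0.6209 (×21); (78600−38000)/78600 = 0.5165 (×23); (78600−67600)/78600 = 0.1399 (×13).
Squared: 0.5905 (×4); 0.3855 (×21); 0.2668 (×23); 0.0196 (×13).
Sum = 16.848306; P₂ = 16.848306 / 105 = 0.160.

0.160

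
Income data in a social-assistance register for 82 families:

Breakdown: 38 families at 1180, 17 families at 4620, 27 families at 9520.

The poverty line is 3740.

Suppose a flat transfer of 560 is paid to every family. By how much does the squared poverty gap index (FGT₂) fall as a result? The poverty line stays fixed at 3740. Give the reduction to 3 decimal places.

0.085

Before: below the line — 38×1180; squared poverty gap index (FGT₂) = 0.21712.
After the 560 transfer: below the line — 38×1740; squared poverty gap index (FGT₂) = 0.13252.
Reduction = 0.21712 − 0.13252 = 0.085.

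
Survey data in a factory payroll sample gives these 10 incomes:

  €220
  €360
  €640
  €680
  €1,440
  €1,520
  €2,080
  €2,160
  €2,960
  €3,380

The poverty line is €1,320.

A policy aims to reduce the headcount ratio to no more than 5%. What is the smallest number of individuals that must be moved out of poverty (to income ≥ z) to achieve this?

4

Currently q = 4 of N = 10 are below the line (H = 0.400).
A headcount ratio of at most 5% allows at most ⌊0.05 × 10⌋ = 0 poor individuals.
So at least 4 − 0 = 4 must be lifted.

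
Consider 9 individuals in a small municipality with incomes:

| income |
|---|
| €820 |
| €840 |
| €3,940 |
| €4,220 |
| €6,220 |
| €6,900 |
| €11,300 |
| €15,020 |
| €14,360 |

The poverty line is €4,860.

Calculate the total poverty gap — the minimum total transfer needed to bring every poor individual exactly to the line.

€9,620

Poor units: €820, €840, €3,940, €4,220 (q = 4 of N = 9).
Individual gaps: 4860−820 = 4040; 4860−840 = 4020; 4860−3940 = 920; 4860−4220 = 640.
Aggregate gap = €9,620.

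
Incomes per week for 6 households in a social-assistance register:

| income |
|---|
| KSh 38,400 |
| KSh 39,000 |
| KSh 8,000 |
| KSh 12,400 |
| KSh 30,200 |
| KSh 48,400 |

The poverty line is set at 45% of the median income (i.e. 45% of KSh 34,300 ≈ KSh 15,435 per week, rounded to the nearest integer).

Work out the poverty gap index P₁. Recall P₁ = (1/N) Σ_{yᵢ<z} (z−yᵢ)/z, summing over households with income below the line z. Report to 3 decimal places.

0.113

Poor units: KSh 8,000, KSh 12,400 (q = 2 of N = 6).
Gap ratios (z−y)/z: (15435−8000)/15435 = 0.4817; (15435−12400)/15435 = 0.1966.
Σ = 0.678328. Dividing by the full population N = 6 gives P₁ = 0.113.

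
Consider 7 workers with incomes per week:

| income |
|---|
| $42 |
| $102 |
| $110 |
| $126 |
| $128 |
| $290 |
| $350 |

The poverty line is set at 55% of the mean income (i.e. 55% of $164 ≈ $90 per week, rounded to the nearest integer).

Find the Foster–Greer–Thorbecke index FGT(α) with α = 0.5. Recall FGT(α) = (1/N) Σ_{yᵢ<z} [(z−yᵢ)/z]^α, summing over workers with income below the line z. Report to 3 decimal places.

0.104

Poor units: $42 (q = 1 of N = 7).
Relative gaps: (90−42)/90 = 0.5333.
Raised to α = 0.5: 0.73030.
Sum = 0.730297; FGT(0.5) = 0.730297 / 7 = 0.104.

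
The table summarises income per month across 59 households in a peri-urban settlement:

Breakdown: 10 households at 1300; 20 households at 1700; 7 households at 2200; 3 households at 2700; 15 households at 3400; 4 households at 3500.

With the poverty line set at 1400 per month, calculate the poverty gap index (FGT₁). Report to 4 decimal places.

0.0121

Below the line: 10×1300 (q = 10 of N = 59).
Normalized shortfalls: (1400−1300)/1400 = 0.0714 (×10).
Σ = 0.714286. Dividing by the full population N = 59 gives P₁ = 0.0121.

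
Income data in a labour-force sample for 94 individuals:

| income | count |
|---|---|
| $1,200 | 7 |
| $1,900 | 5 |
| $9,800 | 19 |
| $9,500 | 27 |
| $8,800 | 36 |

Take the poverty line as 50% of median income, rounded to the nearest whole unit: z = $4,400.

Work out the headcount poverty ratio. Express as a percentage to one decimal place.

12 of the 94 individuals have income below $4,400.
H = 12/94 = 12.8%.

12.8%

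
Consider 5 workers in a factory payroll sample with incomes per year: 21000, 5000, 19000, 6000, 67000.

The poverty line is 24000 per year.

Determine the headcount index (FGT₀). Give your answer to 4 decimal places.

4 of the 5 workers have income below 24000.
H = 4/5 = 0.8000.

0.8000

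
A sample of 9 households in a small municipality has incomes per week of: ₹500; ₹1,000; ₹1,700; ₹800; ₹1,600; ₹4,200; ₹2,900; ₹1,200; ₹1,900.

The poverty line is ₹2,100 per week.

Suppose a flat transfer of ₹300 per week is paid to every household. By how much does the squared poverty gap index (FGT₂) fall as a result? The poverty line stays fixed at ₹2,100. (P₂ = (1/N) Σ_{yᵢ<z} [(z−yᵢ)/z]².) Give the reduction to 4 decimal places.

Before: below the line — ₹500, ₹800, ₹1,000, ₹1,200, ₹1,600, ₹1,700, ₹1,900; squared poverty gap index (FGT₂) = 0.169312.
After the ₹300 transfer: below the line — ₹800, ₹1,100, ₹1,300, ₹1,500, ₹1,900, ₹2,000; squared poverty gap index (FGT₂) = 0.094230.
Reduction = 0.169312 − 0.094230 = 0.0751.

0.0751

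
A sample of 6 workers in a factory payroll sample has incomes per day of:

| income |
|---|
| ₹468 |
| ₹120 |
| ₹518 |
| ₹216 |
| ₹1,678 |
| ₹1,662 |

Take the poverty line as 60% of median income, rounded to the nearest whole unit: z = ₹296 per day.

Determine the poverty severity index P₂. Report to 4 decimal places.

0.0711

Incomes under z: ₹120, ₹216 (q = 2 of N = 6).
Gap ratios (z−y)/z: (296−120)/296 = 0.5946; (296−216)/296 = 0.2703.
Squared: 0.3535; 0.0730.
Sum = 0.426589; P₂ = 0.426589 / 6 = 0.0711.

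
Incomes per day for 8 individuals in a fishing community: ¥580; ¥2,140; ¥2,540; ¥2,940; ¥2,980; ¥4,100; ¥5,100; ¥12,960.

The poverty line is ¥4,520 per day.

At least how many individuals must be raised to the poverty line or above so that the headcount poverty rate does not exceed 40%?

3

Currently q = 6 of N = 8 are below the line (H = 0.750).
A headcount ratio of at most 40% allows at most ⌊0.40 × 8⌋ = 3 poor individuals.
So at least 6 − 3 = 3 must be lifted.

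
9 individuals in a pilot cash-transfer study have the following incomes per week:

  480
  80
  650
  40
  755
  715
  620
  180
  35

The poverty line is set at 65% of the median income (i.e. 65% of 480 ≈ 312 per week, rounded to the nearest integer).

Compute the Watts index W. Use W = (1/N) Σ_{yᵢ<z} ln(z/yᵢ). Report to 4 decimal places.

0.6836

Poor units: 35, 40, 80, 180 (q = 4 of N = 9).
Log gaps: ln(312/35) = 2.1877; ln(312/40) = 2.0541; ln(312/80) = 1.3610; ln(312/180) = 0.5500.
W = 6.152802 / 9 = 0.6836.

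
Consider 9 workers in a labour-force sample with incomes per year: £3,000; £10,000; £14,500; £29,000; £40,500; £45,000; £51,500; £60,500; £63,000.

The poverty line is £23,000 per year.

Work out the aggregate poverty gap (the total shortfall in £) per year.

£41,500

Below the line: £3,000, £10,000, £14,500 (q = 3 of N = 9).
Individual gaps: 23000−3000 = 20000; 23000−10000 = 13000; 23000−14500 = 8500.
Aggregate gap = £41,500.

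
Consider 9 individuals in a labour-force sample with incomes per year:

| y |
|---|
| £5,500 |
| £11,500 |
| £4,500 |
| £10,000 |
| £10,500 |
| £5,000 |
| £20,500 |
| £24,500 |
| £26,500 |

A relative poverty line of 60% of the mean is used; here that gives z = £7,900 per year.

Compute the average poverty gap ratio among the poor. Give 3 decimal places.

0.367

Poor units: £4,500, £5,000, £5,500 (q = 3 of N = 9).
Relative gaps: 0.4304, 0.3671, 0.3038; sum = 1.101266.
I averages over the q = 3 poor units only: 1.101266 / 3 = 0.367.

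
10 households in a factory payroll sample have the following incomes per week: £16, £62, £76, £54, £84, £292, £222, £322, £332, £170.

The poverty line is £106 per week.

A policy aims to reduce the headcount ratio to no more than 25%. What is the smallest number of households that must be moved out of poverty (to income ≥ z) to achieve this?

3

5 of the 10 households are poor, so H = 5/10 = 0.500.
A headcount ratio of at most 25% allows at most ⌊0.25 × 10⌋ = 2 poor households.
So at least 5 − 2 = 3 must be lifted.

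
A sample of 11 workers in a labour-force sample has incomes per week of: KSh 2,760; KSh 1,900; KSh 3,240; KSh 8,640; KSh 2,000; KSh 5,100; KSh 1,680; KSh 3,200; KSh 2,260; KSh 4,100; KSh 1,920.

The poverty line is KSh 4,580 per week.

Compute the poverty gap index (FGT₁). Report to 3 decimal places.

0.360

Below z: KSh 1,680, KSh 1,900, KSh 1,920, KSh 2,000, KSh 2,260, KSh 2,760, KSh 3,200, KSh 3,240, KSh 4,100 (q = 9 of N = 11).
Gap ratios (z−y)/z: (4580−1680)/4580 = 0.6332; (4580−1900)/4580 = 0.5852; (4580−1920)/4580 = 0.5808; (4580−2000)/4580 = 0.5633; (4580−2260)/4580 = 0.5066; (4580−2760)/4580 = 0.3974; (4580−3200)/4580 = 0.3013; (4580−3240)/4580 = 0.2926; (4580−4100)/4580 = 0.1048.
Σ = 3.965066. Dividing by the full population N = 11 gives P₁ = 0.360.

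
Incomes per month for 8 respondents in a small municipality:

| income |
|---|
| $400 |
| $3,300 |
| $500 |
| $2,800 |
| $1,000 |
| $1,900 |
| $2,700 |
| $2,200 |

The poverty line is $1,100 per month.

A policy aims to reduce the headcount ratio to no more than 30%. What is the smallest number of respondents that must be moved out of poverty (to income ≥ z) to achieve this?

3 of the 8 respondents are poor, so H = 3/8 = 0.375.
A headcount ratio of at most 30% allows at most ⌊0.30 × 8⌋ = 2 poor respondents.
So at least 3 − 2 = 1 must be lifted.

1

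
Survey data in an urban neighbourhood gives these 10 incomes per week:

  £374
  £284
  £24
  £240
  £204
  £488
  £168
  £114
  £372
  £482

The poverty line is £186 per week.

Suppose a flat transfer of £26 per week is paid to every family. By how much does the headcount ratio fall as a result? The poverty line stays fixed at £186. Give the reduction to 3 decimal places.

Before: below the line — £24, £114, £168; headcount ratio = 0.30000.
After the £26 transfer: below the line — £50, £140; headcount ratio = 0.20000.
Reduction = 0.30000 − 0.20000 = 0.100.

0.100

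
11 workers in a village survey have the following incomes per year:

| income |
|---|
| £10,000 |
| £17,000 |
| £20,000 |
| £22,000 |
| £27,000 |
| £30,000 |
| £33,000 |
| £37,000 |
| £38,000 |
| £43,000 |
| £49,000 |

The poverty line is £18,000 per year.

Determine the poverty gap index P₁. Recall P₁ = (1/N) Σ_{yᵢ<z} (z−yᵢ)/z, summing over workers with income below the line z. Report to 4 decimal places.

0.0455

Poor units: £10,000, £17,000 (q = 2 of N = 11).
Gap ratios (z−y)/z: (18000−10000)/18000 = 0.4444; (18000−17000)/18000 = 0.0556.
Sum of shortfalls = 0.500000; P₁ averages over all N: 0.500000 / 11 = 0.0455.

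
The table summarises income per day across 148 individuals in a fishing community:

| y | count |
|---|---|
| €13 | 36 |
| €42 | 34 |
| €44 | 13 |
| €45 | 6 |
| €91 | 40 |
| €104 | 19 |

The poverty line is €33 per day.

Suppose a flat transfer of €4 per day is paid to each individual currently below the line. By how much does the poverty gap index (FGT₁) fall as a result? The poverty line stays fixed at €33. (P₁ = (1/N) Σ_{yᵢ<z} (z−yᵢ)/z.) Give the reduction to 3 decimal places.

0.029

Before: below the line — 36×€13; poverty gap index (FGT₁) = 0.14742.
After the €4 transfer: below the line — 36×€17; poverty gap index (FGT₁) = 0.11794.
Reduction = 0.14742 − 0.11794 = 0.029.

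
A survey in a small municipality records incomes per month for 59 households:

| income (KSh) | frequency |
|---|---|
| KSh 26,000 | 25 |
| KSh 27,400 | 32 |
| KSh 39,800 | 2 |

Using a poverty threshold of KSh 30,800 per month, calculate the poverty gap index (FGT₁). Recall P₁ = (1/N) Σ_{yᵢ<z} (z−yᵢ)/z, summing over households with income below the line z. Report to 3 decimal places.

Below z: 25×KSh 26,000, 32×KSh 27,400 (q = 57 of N = 59).
Relative gaps: (30800−26000)/30800 = 0.1558 (×25); (30800−27400)/30800 = 0.1104 (×32).
Σ = 7.428571. Dividing by the full population N = 59 gives P₁ = 0.126.

0.126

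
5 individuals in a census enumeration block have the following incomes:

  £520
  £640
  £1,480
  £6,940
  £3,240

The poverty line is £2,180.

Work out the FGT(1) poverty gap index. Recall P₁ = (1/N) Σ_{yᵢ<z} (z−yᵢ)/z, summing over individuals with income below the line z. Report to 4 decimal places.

0.3578

Incomes under z: £520, £640, £1,480 (q = 3 of N = 5).
Normalized shortfalls: (2180−520)/2180 = 0.7615; (2180−640)/2180 = 0.7064; (2180−1480)/2180 = 0.3211.
Σ = 1.788991. Dividing by the full population N = 5 gives P₁ = 0.3578.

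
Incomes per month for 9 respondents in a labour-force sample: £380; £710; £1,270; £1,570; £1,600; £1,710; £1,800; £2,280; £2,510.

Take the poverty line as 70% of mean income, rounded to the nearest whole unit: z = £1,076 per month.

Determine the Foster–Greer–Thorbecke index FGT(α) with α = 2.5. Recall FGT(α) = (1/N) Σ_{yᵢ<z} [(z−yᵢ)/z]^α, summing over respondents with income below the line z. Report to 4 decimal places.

Below the line: £380, £710 (q = 2 of N = 9).
Relative gaps: (1076−380)/1076 = 0.6468; (1076−710)/1076 = 0.3401.
Raised to α = 2.5: 0.33651; 0.06748.
Sum = 0.403985; FGT(2.5) = 0.403985 / 9 = 0.0449.

0.0449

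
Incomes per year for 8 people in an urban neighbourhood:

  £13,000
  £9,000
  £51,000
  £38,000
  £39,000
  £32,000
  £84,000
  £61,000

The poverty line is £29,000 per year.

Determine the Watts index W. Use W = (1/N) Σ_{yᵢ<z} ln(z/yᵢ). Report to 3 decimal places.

Below z: £9,000, £13,000 (q = 2 of N = 8).
ln(z/y) terms: ln(29000/9000) = 1.1701; ln(29000/13000) = 0.8023.
W = 1.972418 / 8 = 0.247.

0.247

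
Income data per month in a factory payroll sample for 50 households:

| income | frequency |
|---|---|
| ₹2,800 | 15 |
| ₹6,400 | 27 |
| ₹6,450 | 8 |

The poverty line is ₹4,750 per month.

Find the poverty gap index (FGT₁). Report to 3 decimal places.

Below the line: 15×₹2,800 (q = 15 of N = 50).
Gap ratios (z−y)/z: (4750−2800)/4750 = 0.4105 (×15).
Sum of shortfalls = 6.157895; P₁ averages over all N: 6.157895 / 50 = 0.123.

0.123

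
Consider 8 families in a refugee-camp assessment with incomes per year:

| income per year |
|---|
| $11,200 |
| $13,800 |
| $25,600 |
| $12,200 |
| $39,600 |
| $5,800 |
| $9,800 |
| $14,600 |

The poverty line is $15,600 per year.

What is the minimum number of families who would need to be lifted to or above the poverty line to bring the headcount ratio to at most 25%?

6 of the 8 families are poor, so H = 6/8 = 0.750.
A headcount ratio of at most 25% allows at most ⌊0.25 × 8⌋ = 2 poor families.
So at least 6 − 2 = 4 must be lifted.

4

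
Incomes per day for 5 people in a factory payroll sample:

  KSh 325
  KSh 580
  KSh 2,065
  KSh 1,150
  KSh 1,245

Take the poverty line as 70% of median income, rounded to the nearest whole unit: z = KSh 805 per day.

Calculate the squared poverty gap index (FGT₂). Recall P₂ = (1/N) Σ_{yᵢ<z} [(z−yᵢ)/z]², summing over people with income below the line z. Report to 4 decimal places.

Below z: KSh 325, KSh 580 (q = 2 of N = 5).
Gap ratios (z−y)/z: (805−325)/805 = 0.5963; (805−580)/805 = 0.2795.
Squared: 0.3555; 0.0781.
Sum = 0.433664; P₂ = 0.433664 / 5 = 0.0867.

0.0867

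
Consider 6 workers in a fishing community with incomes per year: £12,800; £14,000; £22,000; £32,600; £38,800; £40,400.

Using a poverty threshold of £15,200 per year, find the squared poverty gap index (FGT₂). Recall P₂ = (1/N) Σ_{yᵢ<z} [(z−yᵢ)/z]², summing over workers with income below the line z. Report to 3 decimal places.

0.005

Incomes under z: £12,800, £14,000 (q = 2 of N = 6).
Relative gaps: (15200−12800)/15200 = 0.1579; (15200−14000)/15200 = 0.0789.
Squared: 0.0249; 0.0062.
Sum = 0.031163; P₂ = 0.031163 / 6 = 0.005.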